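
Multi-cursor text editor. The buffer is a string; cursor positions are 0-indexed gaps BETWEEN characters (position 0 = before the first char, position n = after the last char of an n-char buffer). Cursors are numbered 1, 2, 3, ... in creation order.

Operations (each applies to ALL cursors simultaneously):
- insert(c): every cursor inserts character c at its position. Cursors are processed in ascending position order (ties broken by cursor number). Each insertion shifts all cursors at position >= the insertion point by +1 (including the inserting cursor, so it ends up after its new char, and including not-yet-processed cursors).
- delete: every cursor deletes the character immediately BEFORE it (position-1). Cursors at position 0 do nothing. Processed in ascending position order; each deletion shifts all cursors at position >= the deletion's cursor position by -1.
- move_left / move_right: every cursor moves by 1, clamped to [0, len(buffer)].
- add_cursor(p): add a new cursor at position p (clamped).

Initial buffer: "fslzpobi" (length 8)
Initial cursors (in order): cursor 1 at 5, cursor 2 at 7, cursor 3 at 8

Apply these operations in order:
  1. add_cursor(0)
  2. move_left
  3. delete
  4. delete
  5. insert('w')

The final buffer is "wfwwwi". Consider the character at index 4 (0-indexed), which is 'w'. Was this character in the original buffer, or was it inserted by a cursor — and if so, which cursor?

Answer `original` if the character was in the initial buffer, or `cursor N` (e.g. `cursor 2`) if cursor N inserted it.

After op 1 (add_cursor(0)): buffer="fslzpobi" (len 8), cursors c4@0 c1@5 c2@7 c3@8, authorship ........
After op 2 (move_left): buffer="fslzpobi" (len 8), cursors c4@0 c1@4 c2@6 c3@7, authorship ........
After op 3 (delete): buffer="fslpi" (len 5), cursors c4@0 c1@3 c2@4 c3@4, authorship .....
After op 4 (delete): buffer="fi" (len 2), cursors c4@0 c1@1 c2@1 c3@1, authorship ..
After op 5 (insert('w')): buffer="wfwwwi" (len 6), cursors c4@1 c1@5 c2@5 c3@5, authorship 4.123.
Authorship (.=original, N=cursor N): 4 . 1 2 3 .
Index 4: author = 3

Answer: cursor 3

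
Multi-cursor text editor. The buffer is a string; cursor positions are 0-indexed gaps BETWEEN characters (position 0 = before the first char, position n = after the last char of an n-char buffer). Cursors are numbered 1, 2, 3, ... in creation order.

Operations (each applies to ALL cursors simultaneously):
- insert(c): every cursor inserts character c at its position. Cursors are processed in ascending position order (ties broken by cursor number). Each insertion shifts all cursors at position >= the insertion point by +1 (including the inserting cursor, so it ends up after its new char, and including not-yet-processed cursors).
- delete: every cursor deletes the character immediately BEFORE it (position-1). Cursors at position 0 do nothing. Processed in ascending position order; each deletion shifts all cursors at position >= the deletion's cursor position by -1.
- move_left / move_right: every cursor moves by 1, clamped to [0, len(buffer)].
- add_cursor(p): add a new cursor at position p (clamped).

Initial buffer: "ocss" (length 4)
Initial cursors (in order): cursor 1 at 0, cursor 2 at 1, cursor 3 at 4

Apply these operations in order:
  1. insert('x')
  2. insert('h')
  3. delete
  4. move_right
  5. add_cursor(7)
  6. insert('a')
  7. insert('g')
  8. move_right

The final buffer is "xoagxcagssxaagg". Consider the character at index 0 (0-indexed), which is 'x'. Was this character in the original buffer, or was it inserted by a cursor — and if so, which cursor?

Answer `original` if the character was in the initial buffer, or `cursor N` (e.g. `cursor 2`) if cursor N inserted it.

After op 1 (insert('x')): buffer="xoxcssx" (len 7), cursors c1@1 c2@3 c3@7, authorship 1.2...3
After op 2 (insert('h')): buffer="xhoxhcssxh" (len 10), cursors c1@2 c2@5 c3@10, authorship 11.22...33
After op 3 (delete): buffer="xoxcssx" (len 7), cursors c1@1 c2@3 c3@7, authorship 1.2...3
After op 4 (move_right): buffer="xoxcssx" (len 7), cursors c1@2 c2@4 c3@7, authorship 1.2...3
After op 5 (add_cursor(7)): buffer="xoxcssx" (len 7), cursors c1@2 c2@4 c3@7 c4@7, authorship 1.2...3
After op 6 (insert('a')): buffer="xoaxcassxaa" (len 11), cursors c1@3 c2@6 c3@11 c4@11, authorship 1.12.2..334
After op 7 (insert('g')): buffer="xoagxcagssxaagg" (len 15), cursors c1@4 c2@8 c3@15 c4@15, authorship 1.112.22..33434
After op 8 (move_right): buffer="xoagxcagssxaagg" (len 15), cursors c1@5 c2@9 c3@15 c4@15, authorship 1.112.22..33434
Authorship (.=original, N=cursor N): 1 . 1 1 2 . 2 2 . . 3 3 4 3 4
Index 0: author = 1

Answer: cursor 1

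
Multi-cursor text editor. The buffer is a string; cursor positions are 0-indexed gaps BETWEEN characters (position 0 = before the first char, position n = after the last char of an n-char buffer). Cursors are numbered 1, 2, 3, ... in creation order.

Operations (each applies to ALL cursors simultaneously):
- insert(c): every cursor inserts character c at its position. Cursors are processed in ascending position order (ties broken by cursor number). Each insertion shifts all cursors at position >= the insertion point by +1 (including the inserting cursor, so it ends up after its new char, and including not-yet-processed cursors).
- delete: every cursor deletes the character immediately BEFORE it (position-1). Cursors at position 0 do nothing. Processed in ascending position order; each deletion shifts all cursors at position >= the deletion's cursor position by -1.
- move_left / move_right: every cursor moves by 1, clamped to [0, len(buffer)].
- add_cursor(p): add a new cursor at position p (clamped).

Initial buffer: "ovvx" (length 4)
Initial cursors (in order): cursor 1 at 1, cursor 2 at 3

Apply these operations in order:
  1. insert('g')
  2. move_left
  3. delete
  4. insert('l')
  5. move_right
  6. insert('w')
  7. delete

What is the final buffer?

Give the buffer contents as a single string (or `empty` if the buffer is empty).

After op 1 (insert('g')): buffer="ogvvgx" (len 6), cursors c1@2 c2@5, authorship .1..2.
After op 2 (move_left): buffer="ogvvgx" (len 6), cursors c1@1 c2@4, authorship .1..2.
After op 3 (delete): buffer="gvgx" (len 4), cursors c1@0 c2@2, authorship 1.2.
After op 4 (insert('l')): buffer="lgvlgx" (len 6), cursors c1@1 c2@4, authorship 11.22.
After op 5 (move_right): buffer="lgvlgx" (len 6), cursors c1@2 c2@5, authorship 11.22.
After op 6 (insert('w')): buffer="lgwvlgwx" (len 8), cursors c1@3 c2@7, authorship 111.222.
After op 7 (delete): buffer="lgvlgx" (len 6), cursors c1@2 c2@5, authorship 11.22.

Answer: lgvlgx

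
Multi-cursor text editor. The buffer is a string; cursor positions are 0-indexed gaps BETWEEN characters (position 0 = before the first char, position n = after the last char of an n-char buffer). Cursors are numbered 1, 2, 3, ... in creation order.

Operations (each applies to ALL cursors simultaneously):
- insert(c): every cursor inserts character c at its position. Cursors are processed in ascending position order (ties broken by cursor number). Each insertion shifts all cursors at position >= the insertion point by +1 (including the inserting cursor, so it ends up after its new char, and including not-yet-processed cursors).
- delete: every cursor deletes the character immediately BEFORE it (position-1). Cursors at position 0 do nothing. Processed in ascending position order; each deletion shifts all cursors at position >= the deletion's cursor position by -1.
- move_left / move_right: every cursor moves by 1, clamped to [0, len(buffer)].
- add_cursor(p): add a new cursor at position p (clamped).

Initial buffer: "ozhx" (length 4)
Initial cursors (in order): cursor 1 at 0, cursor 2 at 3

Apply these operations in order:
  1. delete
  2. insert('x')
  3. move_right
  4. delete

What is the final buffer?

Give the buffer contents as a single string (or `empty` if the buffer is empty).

After op 1 (delete): buffer="ozx" (len 3), cursors c1@0 c2@2, authorship ...
After op 2 (insert('x')): buffer="xozxx" (len 5), cursors c1@1 c2@4, authorship 1..2.
After op 3 (move_right): buffer="xozxx" (len 5), cursors c1@2 c2@5, authorship 1..2.
After op 4 (delete): buffer="xzx" (len 3), cursors c1@1 c2@3, authorship 1.2

Answer: xzx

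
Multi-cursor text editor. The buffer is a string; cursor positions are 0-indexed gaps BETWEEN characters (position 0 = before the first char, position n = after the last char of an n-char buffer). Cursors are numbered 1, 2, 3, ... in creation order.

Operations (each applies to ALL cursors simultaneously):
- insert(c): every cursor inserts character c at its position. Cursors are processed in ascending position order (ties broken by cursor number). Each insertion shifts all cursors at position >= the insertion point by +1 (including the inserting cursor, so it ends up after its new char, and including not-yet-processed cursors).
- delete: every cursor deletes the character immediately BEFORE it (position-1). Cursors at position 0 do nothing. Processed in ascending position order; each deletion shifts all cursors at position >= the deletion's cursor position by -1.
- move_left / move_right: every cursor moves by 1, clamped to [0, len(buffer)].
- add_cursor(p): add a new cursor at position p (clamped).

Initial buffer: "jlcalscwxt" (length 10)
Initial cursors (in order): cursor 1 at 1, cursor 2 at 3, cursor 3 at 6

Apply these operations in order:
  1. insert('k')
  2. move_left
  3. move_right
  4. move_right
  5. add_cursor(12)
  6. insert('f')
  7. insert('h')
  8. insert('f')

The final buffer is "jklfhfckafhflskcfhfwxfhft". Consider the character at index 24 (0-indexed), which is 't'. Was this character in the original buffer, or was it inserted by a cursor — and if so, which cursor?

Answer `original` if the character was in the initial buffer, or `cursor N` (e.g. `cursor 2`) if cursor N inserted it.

Answer: original

Derivation:
After op 1 (insert('k')): buffer="jklckalskcwxt" (len 13), cursors c1@2 c2@5 c3@9, authorship .1..2...3....
After op 2 (move_left): buffer="jklckalskcwxt" (len 13), cursors c1@1 c2@4 c3@8, authorship .1..2...3....
After op 3 (move_right): buffer="jklckalskcwxt" (len 13), cursors c1@2 c2@5 c3@9, authorship .1..2...3....
After op 4 (move_right): buffer="jklckalskcwxt" (len 13), cursors c1@3 c2@6 c3@10, authorship .1..2...3....
After op 5 (add_cursor(12)): buffer="jklckalskcwxt" (len 13), cursors c1@3 c2@6 c3@10 c4@12, authorship .1..2...3....
After op 6 (insert('f')): buffer="jklfckaflskcfwxft" (len 17), cursors c1@4 c2@8 c3@13 c4@16, authorship .1.1.2.2..3.3..4.
After op 7 (insert('h')): buffer="jklfhckafhlskcfhwxfht" (len 21), cursors c1@5 c2@10 c3@16 c4@20, authorship .1.11.2.22..3.33..44.
After op 8 (insert('f')): buffer="jklfhfckafhflskcfhfwxfhft" (len 25), cursors c1@6 c2@12 c3@19 c4@24, authorship .1.111.2.222..3.333..444.
Authorship (.=original, N=cursor N): . 1 . 1 1 1 . 2 . 2 2 2 . . 3 . 3 3 3 . . 4 4 4 .
Index 24: author = original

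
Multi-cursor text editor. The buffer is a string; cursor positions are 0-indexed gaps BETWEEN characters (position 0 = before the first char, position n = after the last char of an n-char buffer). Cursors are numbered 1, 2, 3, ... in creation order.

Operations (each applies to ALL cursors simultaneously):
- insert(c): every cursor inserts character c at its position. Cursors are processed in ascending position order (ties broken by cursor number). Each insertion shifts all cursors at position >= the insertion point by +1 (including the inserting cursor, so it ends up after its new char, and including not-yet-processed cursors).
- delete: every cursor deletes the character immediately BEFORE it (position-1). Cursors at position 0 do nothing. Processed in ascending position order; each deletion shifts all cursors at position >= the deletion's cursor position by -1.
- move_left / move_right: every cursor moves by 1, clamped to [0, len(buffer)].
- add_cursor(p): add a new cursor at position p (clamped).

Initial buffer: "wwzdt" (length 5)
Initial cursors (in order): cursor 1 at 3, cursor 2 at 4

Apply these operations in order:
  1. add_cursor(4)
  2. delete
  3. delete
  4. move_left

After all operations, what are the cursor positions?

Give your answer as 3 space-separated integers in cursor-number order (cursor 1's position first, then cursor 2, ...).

After op 1 (add_cursor(4)): buffer="wwzdt" (len 5), cursors c1@3 c2@4 c3@4, authorship .....
After op 2 (delete): buffer="wt" (len 2), cursors c1@1 c2@1 c3@1, authorship ..
After op 3 (delete): buffer="t" (len 1), cursors c1@0 c2@0 c3@0, authorship .
After op 4 (move_left): buffer="t" (len 1), cursors c1@0 c2@0 c3@0, authorship .

Answer: 0 0 0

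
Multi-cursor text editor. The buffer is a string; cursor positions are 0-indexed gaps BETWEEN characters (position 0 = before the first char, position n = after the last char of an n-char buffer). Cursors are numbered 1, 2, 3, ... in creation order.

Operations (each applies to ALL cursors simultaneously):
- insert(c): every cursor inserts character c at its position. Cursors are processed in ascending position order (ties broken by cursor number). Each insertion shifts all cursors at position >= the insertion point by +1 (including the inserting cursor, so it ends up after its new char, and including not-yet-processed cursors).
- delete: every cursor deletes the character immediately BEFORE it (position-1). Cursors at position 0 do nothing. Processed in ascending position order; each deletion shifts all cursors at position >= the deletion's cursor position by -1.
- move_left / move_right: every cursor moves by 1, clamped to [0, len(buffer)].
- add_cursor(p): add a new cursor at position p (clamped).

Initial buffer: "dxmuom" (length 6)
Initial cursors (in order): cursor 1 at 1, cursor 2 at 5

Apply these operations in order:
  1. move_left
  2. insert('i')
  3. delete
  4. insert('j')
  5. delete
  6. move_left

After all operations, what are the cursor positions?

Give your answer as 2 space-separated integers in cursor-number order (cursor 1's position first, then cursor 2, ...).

After op 1 (move_left): buffer="dxmuom" (len 6), cursors c1@0 c2@4, authorship ......
After op 2 (insert('i')): buffer="idxmuiom" (len 8), cursors c1@1 c2@6, authorship 1....2..
After op 3 (delete): buffer="dxmuom" (len 6), cursors c1@0 c2@4, authorship ......
After op 4 (insert('j')): buffer="jdxmujom" (len 8), cursors c1@1 c2@6, authorship 1....2..
After op 5 (delete): buffer="dxmuom" (len 6), cursors c1@0 c2@4, authorship ......
After op 6 (move_left): buffer="dxmuom" (len 6), cursors c1@0 c2@3, authorship ......

Answer: 0 3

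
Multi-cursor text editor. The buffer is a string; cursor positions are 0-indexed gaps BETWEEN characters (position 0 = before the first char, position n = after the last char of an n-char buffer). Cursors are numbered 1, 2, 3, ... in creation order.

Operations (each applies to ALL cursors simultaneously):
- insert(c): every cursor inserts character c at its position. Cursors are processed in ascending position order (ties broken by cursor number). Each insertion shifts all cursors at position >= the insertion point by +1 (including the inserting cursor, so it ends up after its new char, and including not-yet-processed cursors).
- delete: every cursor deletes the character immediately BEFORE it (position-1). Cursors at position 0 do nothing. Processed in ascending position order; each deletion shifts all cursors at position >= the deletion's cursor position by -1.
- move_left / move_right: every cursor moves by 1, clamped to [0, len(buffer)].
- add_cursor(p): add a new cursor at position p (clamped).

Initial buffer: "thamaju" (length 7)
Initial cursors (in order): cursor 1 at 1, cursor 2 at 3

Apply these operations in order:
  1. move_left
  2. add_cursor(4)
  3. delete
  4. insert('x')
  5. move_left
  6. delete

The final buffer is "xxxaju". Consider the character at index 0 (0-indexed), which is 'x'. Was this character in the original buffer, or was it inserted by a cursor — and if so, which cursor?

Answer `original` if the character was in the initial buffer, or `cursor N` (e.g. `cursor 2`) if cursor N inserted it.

After op 1 (move_left): buffer="thamaju" (len 7), cursors c1@0 c2@2, authorship .......
After op 2 (add_cursor(4)): buffer="thamaju" (len 7), cursors c1@0 c2@2 c3@4, authorship .......
After op 3 (delete): buffer="taaju" (len 5), cursors c1@0 c2@1 c3@2, authorship .....
After op 4 (insert('x')): buffer="xtxaxaju" (len 8), cursors c1@1 c2@3 c3@5, authorship 1.2.3...
After op 5 (move_left): buffer="xtxaxaju" (len 8), cursors c1@0 c2@2 c3@4, authorship 1.2.3...
After op 6 (delete): buffer="xxxaju" (len 6), cursors c1@0 c2@1 c3@2, authorship 123...
Authorship (.=original, N=cursor N): 1 2 3 . . .
Index 0: author = 1

Answer: cursor 1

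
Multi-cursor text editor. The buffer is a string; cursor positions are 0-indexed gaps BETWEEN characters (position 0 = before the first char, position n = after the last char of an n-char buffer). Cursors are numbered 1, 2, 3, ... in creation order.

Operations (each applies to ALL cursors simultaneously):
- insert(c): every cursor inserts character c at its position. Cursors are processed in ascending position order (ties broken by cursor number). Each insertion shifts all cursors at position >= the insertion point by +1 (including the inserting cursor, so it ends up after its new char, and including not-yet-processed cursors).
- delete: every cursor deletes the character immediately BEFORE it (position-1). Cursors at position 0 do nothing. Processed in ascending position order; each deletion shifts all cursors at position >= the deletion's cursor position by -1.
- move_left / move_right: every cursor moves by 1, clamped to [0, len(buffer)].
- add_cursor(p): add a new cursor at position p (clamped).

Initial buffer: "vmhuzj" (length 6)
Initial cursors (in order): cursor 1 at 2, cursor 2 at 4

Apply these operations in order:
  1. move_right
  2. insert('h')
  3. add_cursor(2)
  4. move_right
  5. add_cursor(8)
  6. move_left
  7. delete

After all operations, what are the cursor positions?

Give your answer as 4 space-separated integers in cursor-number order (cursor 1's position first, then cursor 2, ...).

Answer: 2 3 1 3

Derivation:
After op 1 (move_right): buffer="vmhuzj" (len 6), cursors c1@3 c2@5, authorship ......
After op 2 (insert('h')): buffer="vmhhuzhj" (len 8), cursors c1@4 c2@7, authorship ...1..2.
After op 3 (add_cursor(2)): buffer="vmhhuzhj" (len 8), cursors c3@2 c1@4 c2@7, authorship ...1..2.
After op 4 (move_right): buffer="vmhhuzhj" (len 8), cursors c3@3 c1@5 c2@8, authorship ...1..2.
After op 5 (add_cursor(8)): buffer="vmhhuzhj" (len 8), cursors c3@3 c1@5 c2@8 c4@8, authorship ...1..2.
After op 6 (move_left): buffer="vmhhuzhj" (len 8), cursors c3@2 c1@4 c2@7 c4@7, authorship ...1..2.
After op 7 (delete): buffer="vhuj" (len 4), cursors c3@1 c1@2 c2@3 c4@3, authorship ....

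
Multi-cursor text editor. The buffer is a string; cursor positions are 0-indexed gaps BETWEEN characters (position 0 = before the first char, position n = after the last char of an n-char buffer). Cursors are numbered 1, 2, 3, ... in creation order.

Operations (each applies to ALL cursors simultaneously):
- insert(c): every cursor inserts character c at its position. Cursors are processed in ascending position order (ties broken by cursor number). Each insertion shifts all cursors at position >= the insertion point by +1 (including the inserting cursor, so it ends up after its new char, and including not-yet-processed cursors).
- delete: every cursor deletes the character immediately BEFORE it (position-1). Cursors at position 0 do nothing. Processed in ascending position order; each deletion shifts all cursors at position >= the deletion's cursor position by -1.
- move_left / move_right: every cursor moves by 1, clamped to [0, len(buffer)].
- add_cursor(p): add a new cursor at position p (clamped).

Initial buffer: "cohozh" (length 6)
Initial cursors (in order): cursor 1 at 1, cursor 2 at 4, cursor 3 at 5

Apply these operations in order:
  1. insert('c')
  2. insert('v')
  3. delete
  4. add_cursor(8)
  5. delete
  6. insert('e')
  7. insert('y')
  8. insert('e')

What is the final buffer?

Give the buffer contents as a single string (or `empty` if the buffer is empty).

Answer: ceyeohoeeeyyyeeeh

Derivation:
After op 1 (insert('c')): buffer="ccohoczch" (len 9), cursors c1@2 c2@6 c3@8, authorship .1...2.3.
After op 2 (insert('v')): buffer="ccvohocvzcvh" (len 12), cursors c1@3 c2@8 c3@11, authorship .11...22.33.
After op 3 (delete): buffer="ccohoczch" (len 9), cursors c1@2 c2@6 c3@8, authorship .1...2.3.
After op 4 (add_cursor(8)): buffer="ccohoczch" (len 9), cursors c1@2 c2@6 c3@8 c4@8, authorship .1...2.3.
After op 5 (delete): buffer="cohoh" (len 5), cursors c1@1 c2@4 c3@4 c4@4, authorship .....
After op 6 (insert('e')): buffer="ceohoeeeh" (len 9), cursors c1@2 c2@8 c3@8 c4@8, authorship .1...234.
After op 7 (insert('y')): buffer="ceyohoeeeyyyh" (len 13), cursors c1@3 c2@12 c3@12 c4@12, authorship .11...234234.
After op 8 (insert('e')): buffer="ceyeohoeeeyyyeeeh" (len 17), cursors c1@4 c2@16 c3@16 c4@16, authorship .111...234234234.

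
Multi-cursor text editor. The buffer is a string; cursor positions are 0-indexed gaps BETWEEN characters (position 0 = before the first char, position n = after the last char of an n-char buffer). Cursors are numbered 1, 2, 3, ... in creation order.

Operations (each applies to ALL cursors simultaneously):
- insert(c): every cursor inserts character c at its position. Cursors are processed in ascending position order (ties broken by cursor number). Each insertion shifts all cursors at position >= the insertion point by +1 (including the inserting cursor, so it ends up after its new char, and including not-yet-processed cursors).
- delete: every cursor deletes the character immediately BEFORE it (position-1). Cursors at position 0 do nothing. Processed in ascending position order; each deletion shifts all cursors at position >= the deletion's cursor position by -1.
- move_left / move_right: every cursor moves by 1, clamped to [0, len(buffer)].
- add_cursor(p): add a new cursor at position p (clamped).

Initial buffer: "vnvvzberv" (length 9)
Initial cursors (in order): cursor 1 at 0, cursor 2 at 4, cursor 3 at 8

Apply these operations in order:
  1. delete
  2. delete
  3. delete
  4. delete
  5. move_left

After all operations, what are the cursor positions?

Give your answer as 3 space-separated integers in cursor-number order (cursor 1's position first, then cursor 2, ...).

After op 1 (delete): buffer="vnvzbev" (len 7), cursors c1@0 c2@3 c3@6, authorship .......
After op 2 (delete): buffer="vnzbv" (len 5), cursors c1@0 c2@2 c3@4, authorship .....
After op 3 (delete): buffer="vzv" (len 3), cursors c1@0 c2@1 c3@2, authorship ...
After op 4 (delete): buffer="v" (len 1), cursors c1@0 c2@0 c3@0, authorship .
After op 5 (move_left): buffer="v" (len 1), cursors c1@0 c2@0 c3@0, authorship .

Answer: 0 0 0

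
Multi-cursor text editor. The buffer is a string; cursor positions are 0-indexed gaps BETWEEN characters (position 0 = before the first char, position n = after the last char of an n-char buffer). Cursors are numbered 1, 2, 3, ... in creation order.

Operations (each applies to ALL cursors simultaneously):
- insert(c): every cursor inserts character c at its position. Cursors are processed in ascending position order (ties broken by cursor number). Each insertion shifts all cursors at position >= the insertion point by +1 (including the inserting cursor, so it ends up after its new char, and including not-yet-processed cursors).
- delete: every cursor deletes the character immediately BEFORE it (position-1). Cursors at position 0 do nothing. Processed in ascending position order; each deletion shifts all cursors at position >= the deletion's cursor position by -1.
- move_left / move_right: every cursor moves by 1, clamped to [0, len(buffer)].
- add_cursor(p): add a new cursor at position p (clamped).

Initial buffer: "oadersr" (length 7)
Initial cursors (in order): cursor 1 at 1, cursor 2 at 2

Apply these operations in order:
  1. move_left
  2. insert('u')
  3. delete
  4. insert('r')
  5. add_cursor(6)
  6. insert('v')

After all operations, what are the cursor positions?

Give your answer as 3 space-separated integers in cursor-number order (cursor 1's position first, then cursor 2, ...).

After op 1 (move_left): buffer="oadersr" (len 7), cursors c1@0 c2@1, authorship .......
After op 2 (insert('u')): buffer="uouadersr" (len 9), cursors c1@1 c2@3, authorship 1.2......
After op 3 (delete): buffer="oadersr" (len 7), cursors c1@0 c2@1, authorship .......
After op 4 (insert('r')): buffer="roradersr" (len 9), cursors c1@1 c2@3, authorship 1.2......
After op 5 (add_cursor(6)): buffer="roradersr" (len 9), cursors c1@1 c2@3 c3@6, authorship 1.2......
After op 6 (insert('v')): buffer="rvorvadevrsr" (len 12), cursors c1@2 c2@5 c3@9, authorship 11.22...3...

Answer: 2 5 9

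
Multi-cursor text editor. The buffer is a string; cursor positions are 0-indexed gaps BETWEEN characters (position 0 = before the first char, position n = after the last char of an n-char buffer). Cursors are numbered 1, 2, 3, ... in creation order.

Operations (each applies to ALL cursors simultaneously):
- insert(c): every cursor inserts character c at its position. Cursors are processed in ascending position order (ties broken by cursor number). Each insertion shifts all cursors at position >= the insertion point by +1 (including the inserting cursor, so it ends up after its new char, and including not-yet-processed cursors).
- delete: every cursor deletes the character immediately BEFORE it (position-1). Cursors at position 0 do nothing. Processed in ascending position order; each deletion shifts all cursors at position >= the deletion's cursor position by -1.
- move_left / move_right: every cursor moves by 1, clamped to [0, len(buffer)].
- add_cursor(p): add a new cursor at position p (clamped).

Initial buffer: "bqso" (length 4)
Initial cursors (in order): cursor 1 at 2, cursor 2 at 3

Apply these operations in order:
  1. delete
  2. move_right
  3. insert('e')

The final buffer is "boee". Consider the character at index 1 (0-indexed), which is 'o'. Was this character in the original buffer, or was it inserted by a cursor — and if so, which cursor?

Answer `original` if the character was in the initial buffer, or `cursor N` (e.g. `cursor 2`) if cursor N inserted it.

Answer: original

Derivation:
After op 1 (delete): buffer="bo" (len 2), cursors c1@1 c2@1, authorship ..
After op 2 (move_right): buffer="bo" (len 2), cursors c1@2 c2@2, authorship ..
After op 3 (insert('e')): buffer="boee" (len 4), cursors c1@4 c2@4, authorship ..12
Authorship (.=original, N=cursor N): . . 1 2
Index 1: author = original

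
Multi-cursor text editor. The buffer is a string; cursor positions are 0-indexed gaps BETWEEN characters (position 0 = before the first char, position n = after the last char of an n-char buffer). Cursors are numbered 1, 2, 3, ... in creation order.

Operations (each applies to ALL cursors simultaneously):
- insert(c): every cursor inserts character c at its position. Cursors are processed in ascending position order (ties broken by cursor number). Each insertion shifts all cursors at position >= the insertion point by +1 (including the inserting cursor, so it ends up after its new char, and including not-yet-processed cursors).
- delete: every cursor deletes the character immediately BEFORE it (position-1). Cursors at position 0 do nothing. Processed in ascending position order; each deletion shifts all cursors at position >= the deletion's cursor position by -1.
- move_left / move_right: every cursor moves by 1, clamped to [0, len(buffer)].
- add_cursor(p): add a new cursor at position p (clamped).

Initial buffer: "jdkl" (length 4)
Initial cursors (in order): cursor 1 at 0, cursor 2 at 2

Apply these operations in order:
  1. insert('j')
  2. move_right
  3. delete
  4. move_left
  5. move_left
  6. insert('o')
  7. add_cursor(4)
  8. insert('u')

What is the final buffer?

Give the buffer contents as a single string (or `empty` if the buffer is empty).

After op 1 (insert('j')): buffer="jjdjkl" (len 6), cursors c1@1 c2@4, authorship 1..2..
After op 2 (move_right): buffer="jjdjkl" (len 6), cursors c1@2 c2@5, authorship 1..2..
After op 3 (delete): buffer="jdjl" (len 4), cursors c1@1 c2@3, authorship 1.2.
After op 4 (move_left): buffer="jdjl" (len 4), cursors c1@0 c2@2, authorship 1.2.
After op 5 (move_left): buffer="jdjl" (len 4), cursors c1@0 c2@1, authorship 1.2.
After op 6 (insert('o')): buffer="ojodjl" (len 6), cursors c1@1 c2@3, authorship 112.2.
After op 7 (add_cursor(4)): buffer="ojodjl" (len 6), cursors c1@1 c2@3 c3@4, authorship 112.2.
After op 8 (insert('u')): buffer="oujoudujl" (len 9), cursors c1@2 c2@5 c3@7, authorship 11122.32.

Answer: oujoudujl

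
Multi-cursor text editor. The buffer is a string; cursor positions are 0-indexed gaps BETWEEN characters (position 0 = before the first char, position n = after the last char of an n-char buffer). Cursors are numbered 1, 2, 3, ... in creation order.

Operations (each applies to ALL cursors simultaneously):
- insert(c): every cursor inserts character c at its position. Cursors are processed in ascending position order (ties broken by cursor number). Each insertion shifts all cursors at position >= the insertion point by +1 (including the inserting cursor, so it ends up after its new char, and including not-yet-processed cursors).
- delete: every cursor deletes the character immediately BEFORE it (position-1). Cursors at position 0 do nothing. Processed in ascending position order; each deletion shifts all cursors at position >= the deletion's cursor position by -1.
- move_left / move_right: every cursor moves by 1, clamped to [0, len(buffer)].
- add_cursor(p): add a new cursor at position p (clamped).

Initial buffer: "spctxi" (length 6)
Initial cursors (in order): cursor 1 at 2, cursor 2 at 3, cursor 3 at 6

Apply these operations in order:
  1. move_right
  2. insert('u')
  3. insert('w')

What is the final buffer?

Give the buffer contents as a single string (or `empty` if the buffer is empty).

Answer: spcuwtuwxiuw

Derivation:
After op 1 (move_right): buffer="spctxi" (len 6), cursors c1@3 c2@4 c3@6, authorship ......
After op 2 (insert('u')): buffer="spcutuxiu" (len 9), cursors c1@4 c2@6 c3@9, authorship ...1.2..3
After op 3 (insert('w')): buffer="spcuwtuwxiuw" (len 12), cursors c1@5 c2@8 c3@12, authorship ...11.22..33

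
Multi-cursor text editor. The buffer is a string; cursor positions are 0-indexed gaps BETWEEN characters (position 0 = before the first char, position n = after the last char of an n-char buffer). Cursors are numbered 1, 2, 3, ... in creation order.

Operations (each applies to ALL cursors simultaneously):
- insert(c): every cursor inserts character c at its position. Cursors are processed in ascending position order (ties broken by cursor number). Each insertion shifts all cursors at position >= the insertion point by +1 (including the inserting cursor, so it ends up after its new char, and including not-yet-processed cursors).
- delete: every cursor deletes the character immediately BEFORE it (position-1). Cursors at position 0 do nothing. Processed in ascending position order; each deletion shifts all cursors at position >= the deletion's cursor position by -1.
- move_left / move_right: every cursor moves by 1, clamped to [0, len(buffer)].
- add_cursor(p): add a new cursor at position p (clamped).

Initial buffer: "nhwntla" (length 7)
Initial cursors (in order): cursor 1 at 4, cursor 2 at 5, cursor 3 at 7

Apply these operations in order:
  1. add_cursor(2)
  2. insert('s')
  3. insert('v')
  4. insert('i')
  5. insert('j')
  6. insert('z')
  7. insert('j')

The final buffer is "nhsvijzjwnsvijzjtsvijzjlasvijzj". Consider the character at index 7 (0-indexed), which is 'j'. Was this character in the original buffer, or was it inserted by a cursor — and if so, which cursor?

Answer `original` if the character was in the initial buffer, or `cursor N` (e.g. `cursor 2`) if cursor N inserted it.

Answer: cursor 4

Derivation:
After op 1 (add_cursor(2)): buffer="nhwntla" (len 7), cursors c4@2 c1@4 c2@5 c3@7, authorship .......
After op 2 (insert('s')): buffer="nhswnstslas" (len 11), cursors c4@3 c1@6 c2@8 c3@11, authorship ..4..1.2..3
After op 3 (insert('v')): buffer="nhsvwnsvtsvlasv" (len 15), cursors c4@4 c1@8 c2@11 c3@15, authorship ..44..11.22..33
After op 4 (insert('i')): buffer="nhsviwnsvitsvilasvi" (len 19), cursors c4@5 c1@10 c2@14 c3@19, authorship ..444..111.222..333
After op 5 (insert('j')): buffer="nhsvijwnsvijtsvijlasvij" (len 23), cursors c4@6 c1@12 c2@17 c3@23, authorship ..4444..1111.2222..3333
After op 6 (insert('z')): buffer="nhsvijzwnsvijztsvijzlasvijz" (len 27), cursors c4@7 c1@14 c2@20 c3@27, authorship ..44444..11111.22222..33333
After op 7 (insert('j')): buffer="nhsvijzjwnsvijzjtsvijzjlasvijzj" (len 31), cursors c4@8 c1@16 c2@23 c3@31, authorship ..444444..111111.222222..333333
Authorship (.=original, N=cursor N): . . 4 4 4 4 4 4 . . 1 1 1 1 1 1 . 2 2 2 2 2 2 . . 3 3 3 3 3 3
Index 7: author = 4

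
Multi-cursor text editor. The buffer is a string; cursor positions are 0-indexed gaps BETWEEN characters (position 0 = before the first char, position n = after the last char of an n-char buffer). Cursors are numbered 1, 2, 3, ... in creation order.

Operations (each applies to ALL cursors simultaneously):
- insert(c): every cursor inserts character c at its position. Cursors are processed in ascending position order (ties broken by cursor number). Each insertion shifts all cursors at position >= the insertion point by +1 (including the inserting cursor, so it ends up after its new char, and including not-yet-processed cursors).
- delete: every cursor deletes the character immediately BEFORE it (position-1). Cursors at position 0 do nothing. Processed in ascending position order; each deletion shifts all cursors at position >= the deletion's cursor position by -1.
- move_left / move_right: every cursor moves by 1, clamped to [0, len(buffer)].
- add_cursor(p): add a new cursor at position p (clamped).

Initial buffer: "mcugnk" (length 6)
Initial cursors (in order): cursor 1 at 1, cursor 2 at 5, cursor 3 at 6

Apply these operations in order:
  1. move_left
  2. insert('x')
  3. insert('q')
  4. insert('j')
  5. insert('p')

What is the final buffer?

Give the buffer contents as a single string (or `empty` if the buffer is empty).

After op 1 (move_left): buffer="mcugnk" (len 6), cursors c1@0 c2@4 c3@5, authorship ......
After op 2 (insert('x')): buffer="xmcugxnxk" (len 9), cursors c1@1 c2@6 c3@8, authorship 1....2.3.
After op 3 (insert('q')): buffer="xqmcugxqnxqk" (len 12), cursors c1@2 c2@8 c3@11, authorship 11....22.33.
After op 4 (insert('j')): buffer="xqjmcugxqjnxqjk" (len 15), cursors c1@3 c2@10 c3@14, authorship 111....222.333.
After op 5 (insert('p')): buffer="xqjpmcugxqjpnxqjpk" (len 18), cursors c1@4 c2@12 c3@17, authorship 1111....2222.3333.

Answer: xqjpmcugxqjpnxqjpk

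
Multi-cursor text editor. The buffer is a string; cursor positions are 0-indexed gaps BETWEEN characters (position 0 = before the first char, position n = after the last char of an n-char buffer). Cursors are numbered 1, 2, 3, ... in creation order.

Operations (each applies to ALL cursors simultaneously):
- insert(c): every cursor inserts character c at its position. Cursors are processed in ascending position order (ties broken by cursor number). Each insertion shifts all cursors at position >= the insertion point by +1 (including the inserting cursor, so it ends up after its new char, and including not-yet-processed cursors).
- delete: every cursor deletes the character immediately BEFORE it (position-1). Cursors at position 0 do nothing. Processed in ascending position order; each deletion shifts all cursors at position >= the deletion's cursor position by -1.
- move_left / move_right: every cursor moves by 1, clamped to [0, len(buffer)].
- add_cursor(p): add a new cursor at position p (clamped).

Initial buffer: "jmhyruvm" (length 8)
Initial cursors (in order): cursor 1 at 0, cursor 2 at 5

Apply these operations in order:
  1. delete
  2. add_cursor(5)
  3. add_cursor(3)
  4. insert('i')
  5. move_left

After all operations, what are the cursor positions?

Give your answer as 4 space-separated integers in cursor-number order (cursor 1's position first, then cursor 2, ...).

Answer: 0 6 8 4

Derivation:
After op 1 (delete): buffer="jmhyuvm" (len 7), cursors c1@0 c2@4, authorship .......
After op 2 (add_cursor(5)): buffer="jmhyuvm" (len 7), cursors c1@0 c2@4 c3@5, authorship .......
After op 3 (add_cursor(3)): buffer="jmhyuvm" (len 7), cursors c1@0 c4@3 c2@4 c3@5, authorship .......
After op 4 (insert('i')): buffer="ijmhiyiuivm" (len 11), cursors c1@1 c4@5 c2@7 c3@9, authorship 1...4.2.3..
After op 5 (move_left): buffer="ijmhiyiuivm" (len 11), cursors c1@0 c4@4 c2@6 c3@8, authorship 1...4.2.3..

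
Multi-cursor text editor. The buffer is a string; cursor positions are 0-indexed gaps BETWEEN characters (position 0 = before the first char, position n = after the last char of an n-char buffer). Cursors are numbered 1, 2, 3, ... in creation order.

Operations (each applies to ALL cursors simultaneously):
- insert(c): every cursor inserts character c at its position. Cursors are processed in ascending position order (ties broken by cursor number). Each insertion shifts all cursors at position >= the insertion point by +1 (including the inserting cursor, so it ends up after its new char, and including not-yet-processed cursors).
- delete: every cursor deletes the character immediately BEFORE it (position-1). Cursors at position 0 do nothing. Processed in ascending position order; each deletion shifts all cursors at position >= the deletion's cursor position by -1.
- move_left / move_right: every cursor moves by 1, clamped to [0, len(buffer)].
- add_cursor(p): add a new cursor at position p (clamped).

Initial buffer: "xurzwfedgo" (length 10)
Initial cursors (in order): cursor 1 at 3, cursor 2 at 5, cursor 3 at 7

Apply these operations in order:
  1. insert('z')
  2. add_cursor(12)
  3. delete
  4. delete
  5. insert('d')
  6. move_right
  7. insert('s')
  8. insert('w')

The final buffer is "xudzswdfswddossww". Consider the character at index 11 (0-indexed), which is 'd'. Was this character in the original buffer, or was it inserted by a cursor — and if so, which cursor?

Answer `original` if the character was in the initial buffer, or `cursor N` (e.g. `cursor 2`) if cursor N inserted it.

After op 1 (insert('z')): buffer="xurzzwzfezdgo" (len 13), cursors c1@4 c2@7 c3@10, authorship ...1..2..3...
After op 2 (add_cursor(12)): buffer="xurzzwzfezdgo" (len 13), cursors c1@4 c2@7 c3@10 c4@12, authorship ...1..2..3...
After op 3 (delete): buffer="xurzwfedo" (len 9), cursors c1@3 c2@5 c3@7 c4@8, authorship .........
After op 4 (delete): buffer="xuzfo" (len 5), cursors c1@2 c2@3 c3@4 c4@4, authorship .....
After op 5 (insert('d')): buffer="xudzdfddo" (len 9), cursors c1@3 c2@5 c3@8 c4@8, authorship ..1.2.34.
After op 6 (move_right): buffer="xudzdfddo" (len 9), cursors c1@4 c2@6 c3@9 c4@9, authorship ..1.2.34.
After op 7 (insert('s')): buffer="xudzsdfsddoss" (len 13), cursors c1@5 c2@8 c3@13 c4@13, authorship ..1.12.234.34
After op 8 (insert('w')): buffer="xudzswdfswddossww" (len 17), cursors c1@6 c2@10 c3@17 c4@17, authorship ..1.112.2234.3434
Authorship (.=original, N=cursor N): . . 1 . 1 1 2 . 2 2 3 4 . 3 4 3 4
Index 11: author = 4

Answer: cursor 4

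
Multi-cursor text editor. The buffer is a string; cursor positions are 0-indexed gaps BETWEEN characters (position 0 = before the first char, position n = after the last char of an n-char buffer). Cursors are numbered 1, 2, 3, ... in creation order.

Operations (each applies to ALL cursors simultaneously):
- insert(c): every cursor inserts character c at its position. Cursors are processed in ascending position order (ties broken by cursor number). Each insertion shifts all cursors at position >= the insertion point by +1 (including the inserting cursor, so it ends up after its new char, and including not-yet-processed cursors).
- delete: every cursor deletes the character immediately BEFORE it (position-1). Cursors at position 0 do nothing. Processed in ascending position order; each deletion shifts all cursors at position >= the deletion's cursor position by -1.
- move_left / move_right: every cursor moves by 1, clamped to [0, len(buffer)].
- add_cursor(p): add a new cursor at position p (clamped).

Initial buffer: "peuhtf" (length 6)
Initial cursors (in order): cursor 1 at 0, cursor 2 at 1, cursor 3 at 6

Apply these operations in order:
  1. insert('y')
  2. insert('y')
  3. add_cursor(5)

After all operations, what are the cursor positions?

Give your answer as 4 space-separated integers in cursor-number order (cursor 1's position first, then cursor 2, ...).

Answer: 2 5 12 5

Derivation:
After op 1 (insert('y')): buffer="ypyeuhtfy" (len 9), cursors c1@1 c2@3 c3@9, authorship 1.2.....3
After op 2 (insert('y')): buffer="yypyyeuhtfyy" (len 12), cursors c1@2 c2@5 c3@12, authorship 11.22.....33
After op 3 (add_cursor(5)): buffer="yypyyeuhtfyy" (len 12), cursors c1@2 c2@5 c4@5 c3@12, authorship 11.22.....33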